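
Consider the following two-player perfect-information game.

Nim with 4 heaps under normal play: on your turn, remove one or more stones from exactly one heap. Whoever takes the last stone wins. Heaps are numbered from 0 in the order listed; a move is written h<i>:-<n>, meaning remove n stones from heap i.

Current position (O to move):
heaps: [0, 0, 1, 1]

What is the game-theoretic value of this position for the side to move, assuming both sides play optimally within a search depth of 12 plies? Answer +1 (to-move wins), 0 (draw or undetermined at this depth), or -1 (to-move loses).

value((0,0,1,1), O) = -1

p1 O@[(0,0,1,1)]: h2:-1[(0,0,0,1)]-1* h3:-1[(0,0,1,0)]-1
p2 X@[(0,0,0,1)]: h3:-1[(0,0,0,0)]+1*
p3 O@[(0,0,0,0)] terminal -1; root [(0,0,1,1)] d12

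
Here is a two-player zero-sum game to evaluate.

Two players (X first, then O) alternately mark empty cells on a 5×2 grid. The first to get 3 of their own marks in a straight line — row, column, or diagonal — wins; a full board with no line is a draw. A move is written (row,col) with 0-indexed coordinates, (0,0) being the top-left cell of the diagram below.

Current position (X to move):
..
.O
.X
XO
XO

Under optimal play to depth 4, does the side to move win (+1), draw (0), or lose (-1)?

value(../.O/.X/XO/XO, X) = +1

ply 1, X at ../.O/.X/XO/XO | (0,0)=+0→X./.O/.X/XO/XO; (0,1)=+0→.X/.O/.X/XO/XO; (1,0)=+0→../XO/.X/XO/XO; (2,0)=+1→../.O/XX/XO/XO*
ply 2: ../.O/XX/XO/XO is terminal -1 (O); from ../.O/.X/XO/XO depth 4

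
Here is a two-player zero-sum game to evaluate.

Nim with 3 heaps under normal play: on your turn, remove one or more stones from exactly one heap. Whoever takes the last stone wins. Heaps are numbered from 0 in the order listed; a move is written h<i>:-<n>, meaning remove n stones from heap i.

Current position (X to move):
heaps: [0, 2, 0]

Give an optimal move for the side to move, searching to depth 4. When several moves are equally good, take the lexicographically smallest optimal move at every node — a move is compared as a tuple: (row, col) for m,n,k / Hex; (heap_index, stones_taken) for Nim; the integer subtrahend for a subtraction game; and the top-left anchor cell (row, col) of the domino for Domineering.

p1 X@[(0,2,0)]: h1:-1[(0,1,0)]-1 h1:-2[(0,0,0)]+1*
p2 O@[(0,0,0)] terminal -1; root [(0,2,0)] d4

X's best at [(0,2,0)]: h1:-2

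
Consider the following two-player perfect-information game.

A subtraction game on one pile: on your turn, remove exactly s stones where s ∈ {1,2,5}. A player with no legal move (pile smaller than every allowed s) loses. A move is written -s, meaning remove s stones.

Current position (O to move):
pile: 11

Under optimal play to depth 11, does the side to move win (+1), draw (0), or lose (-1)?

p1 O@[11]: -1[10]-1 -2[9]+1* -5[6]+1
p2 X@[9]: -1[8]-1* -2[7]-1 -5[4]-1
p3 O@[8]: -1[7]-1 -2[6]+1* -5[3]+1
p4 X@[6]: -1[5]-1* -2[4]-1 -5[1]-1
p5 O@[5]: -1[4]-1 -2[3]+1* -5[0]+1
p6 X@[3]: -1[2]-1* -2[1]-1
p7 O@[2]: -1[1]-1 -2[0]+1*
p8 X@[0] terminal -1; root [11] d11

value(11, O) = +1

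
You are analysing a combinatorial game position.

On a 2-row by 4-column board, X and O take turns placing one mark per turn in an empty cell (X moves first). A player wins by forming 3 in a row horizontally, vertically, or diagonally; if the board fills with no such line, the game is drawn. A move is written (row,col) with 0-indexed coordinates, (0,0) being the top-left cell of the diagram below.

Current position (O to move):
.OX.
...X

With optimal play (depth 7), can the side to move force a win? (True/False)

O winning at [.OX./...X]: False

[.OX./...X] O move#1: (0,0):+0/OOX./...X*, (0,3):+0/.OXO/...X, (1,0):+0/.OX./O..X, (1,1):+0/.OX./.O.X, (1,2):+0/.OX./..OX
[OOX./...X] X move#2: (0,3):+0/OOXX/...X*, (1,0):+0/OOX./X..X, (1,1):+0/OOX./.X.X, (1,2):+0/OOX./..XX
[OOXX/...X] O move#3: (1,0):+0/OOXX/O..X*, (1,1):+0/OOXX/.O.X, (1,2):+0/OOXX/..OX
[OOXX/O..X] X move#4: (1,1):+0/OOXX/OX.X*, (1,2):+0/OOXX/O.XX
[OOXX/OX.X] O move#5: (1,2):+0/OOXX/OXOX*
[OOXX/OXOX] end (terminal +0, X#6); searched .OX./...X to 7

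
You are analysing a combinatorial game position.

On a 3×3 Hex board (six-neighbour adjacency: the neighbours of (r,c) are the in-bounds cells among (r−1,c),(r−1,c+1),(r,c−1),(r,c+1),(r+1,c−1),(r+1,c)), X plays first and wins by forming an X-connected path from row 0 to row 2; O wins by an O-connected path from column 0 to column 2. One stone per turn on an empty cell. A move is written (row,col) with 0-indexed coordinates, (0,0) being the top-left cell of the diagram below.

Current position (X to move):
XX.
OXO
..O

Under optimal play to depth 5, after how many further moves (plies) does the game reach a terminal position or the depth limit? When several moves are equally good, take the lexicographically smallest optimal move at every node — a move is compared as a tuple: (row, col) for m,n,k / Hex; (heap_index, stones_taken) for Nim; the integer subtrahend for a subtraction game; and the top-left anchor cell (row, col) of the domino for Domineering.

PV length from [XX./OXO/..O]: 3 plies

p1 X@[XX./OXO/..O]: (0,2)[XXX/OXO/..O]+1* (2,0)[XX./OXO/X.O]+1 (2,1)[XX./OXO/.XO]+1
p2 O@[XXX/OXO/..O]: (2,0)[XXX/OXO/O.O]-1* (2,1)[XXX/OXO/.OO]-1
p3 X@[XXX/OXO/O.O]: (2,1)[XXX/OXO/OXO]+1*
p4 O@[XXX/OXO/OXO] terminal -1; root [XX./OXO/..O] d5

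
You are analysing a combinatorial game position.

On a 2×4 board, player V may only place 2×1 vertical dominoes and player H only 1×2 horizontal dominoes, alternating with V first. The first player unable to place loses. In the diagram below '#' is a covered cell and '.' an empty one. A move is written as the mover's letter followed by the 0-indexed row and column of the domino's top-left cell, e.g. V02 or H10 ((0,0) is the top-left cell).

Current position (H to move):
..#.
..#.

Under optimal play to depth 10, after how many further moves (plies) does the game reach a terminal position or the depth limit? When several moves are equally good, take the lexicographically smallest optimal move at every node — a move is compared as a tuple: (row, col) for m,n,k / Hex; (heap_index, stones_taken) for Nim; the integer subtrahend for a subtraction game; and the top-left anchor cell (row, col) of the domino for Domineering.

p1 H@[..#./..#.]: H00[###./..#.]+1* H10[..#./###.]+1
p2 V@[###./..#.]: V03[####/..##]-1*
p3 H@[####/..##]: H10[####/####]+1*
p4 V@[####/####] terminal -1; root [..#./..#.] d10

PV length from [..#./..#.]: 3 plies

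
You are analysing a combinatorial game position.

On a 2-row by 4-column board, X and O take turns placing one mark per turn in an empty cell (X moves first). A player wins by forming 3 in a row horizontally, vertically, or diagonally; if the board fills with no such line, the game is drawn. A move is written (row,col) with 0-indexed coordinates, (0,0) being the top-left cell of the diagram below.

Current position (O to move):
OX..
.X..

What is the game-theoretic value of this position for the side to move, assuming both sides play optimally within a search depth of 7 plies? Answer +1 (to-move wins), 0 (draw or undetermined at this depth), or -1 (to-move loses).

p1 O@[OX../.X..]: (0,2)[OXO./.X..]-1 (0,3)[OX.O/.X..]-1 (1,0)[OX../OX..]+0* (1,2)[OX../.XO.]+0 (1,3)[OX../.X.O]+0
p2 X@[OX../OX..]: (0,2)[OXX./OX..]+0* (0,3)[OX.X/OX..]+0 (1,2)[OX../OXX.]+0 (1,3)[OX../OX.X]+0
p3 O@[OXX./OX..]: (0,3)[OXXO/OX..]+0* (1,2)[OXX./OXO.]-1 (1,3)[OXX./OX.O]-1
p4 X@[OXXO/OX..]: (1,2)[OXXO/OXX.]+0* (1,3)[OXXO/OX.X]+0
p5 O@[OXXO/OXX.]: (1,3)[OXXO/OXXO]+0*
p6 X@[OXXO/OXXO] terminal +0; root [OX../.X..] d7

value(OX../.X.., O) = 0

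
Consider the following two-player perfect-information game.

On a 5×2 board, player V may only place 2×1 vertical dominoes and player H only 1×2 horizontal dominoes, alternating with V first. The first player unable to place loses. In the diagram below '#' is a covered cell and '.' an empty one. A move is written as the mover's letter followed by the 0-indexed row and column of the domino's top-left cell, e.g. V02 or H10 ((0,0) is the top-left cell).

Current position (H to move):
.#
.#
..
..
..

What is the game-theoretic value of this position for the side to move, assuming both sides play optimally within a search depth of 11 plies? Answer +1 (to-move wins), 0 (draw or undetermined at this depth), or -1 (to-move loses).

value(.#/.#/../../.., H) = +1

[.#/.#/../../..] H move#1: H20:-1/.#/.#/##/../.., H30:+1/.#/.#/../##/..*, H40:-1/.#/.#/../../##
[.#/.#/../##/..] V move#2: V00:-1/##/##/../##/..*, V10:-1/.#/##/#./##/..
[##/##/../##/..] H move#3: H20:+1/##/##/##/##/..*, H40:+1/##/##/../##/##
[##/##/##/##/..] end (terminal -1, V#4); searched .#/.#/../../.. to 11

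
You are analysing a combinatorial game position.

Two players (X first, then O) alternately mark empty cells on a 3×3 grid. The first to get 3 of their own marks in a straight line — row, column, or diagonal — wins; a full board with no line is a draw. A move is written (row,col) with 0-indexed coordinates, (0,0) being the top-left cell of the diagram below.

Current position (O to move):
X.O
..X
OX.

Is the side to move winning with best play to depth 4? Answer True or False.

ply 1, O at X.O/..X/OX. | (0,1)=-1→XOO/..X/OX.; (1,0)=-1→X.O/O.X/OX.; (1,1)=+1→X.O/.OX/OX.*; (2,2)=-1→X.O/..X/OXO
ply 2: X.O/.OX/OX. is terminal -1 (X); from X.O/..X/OX. depth 4

O winning at [X.O/..X/OX.]: True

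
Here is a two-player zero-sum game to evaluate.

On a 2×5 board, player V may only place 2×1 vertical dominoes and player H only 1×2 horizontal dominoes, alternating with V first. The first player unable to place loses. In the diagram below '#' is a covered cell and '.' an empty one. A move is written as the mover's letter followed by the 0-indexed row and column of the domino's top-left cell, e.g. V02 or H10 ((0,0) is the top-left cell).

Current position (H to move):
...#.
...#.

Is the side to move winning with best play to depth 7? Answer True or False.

[...#./...#.] H move#1: H00:-1/##.#./...#.*, H01:-1/.###./...#., H10:-1/...#./##.#., H11:-1/...#./.###.
[##.#./...#.] V move#2: V02:+1/####./..##.*, V04:-1/##.##/...##
[####./..##.] H move#3: H10:-1/####./####.*
[####./####.] V move#4: V04:+1/#####/#####*
[#####/#####] end (terminal -1, H#5); searched ...#./...#. to 7

H winning at [...#./...#.]: False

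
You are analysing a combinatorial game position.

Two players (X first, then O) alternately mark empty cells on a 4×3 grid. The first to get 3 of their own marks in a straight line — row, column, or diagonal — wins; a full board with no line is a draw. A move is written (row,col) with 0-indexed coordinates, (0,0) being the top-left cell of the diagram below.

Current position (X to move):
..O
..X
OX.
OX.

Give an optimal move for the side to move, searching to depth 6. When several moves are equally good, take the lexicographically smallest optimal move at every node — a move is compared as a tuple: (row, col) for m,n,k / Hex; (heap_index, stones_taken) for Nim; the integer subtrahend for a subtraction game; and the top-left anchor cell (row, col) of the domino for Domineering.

[..O/..X/OX./OX.] X move#1: (0,0):-1/X.O/..X/OX./OX., (0,1):-1/.XO/..X/OX./OX., (1,0):-1/..O/X.X/OX./OX., (1,1):+1/..O/.XX/OX./OX.*, (2,2):-1/..O/..X/OXX/OX., (3,2):-1/..O/..X/OX./OXX
[..O/.XX/OX./OX.] end (terminal -1, O#2); searched ..O/..X/OX./OX. to 6

X's best at [..O/..X/OX./OX.]: (1,1)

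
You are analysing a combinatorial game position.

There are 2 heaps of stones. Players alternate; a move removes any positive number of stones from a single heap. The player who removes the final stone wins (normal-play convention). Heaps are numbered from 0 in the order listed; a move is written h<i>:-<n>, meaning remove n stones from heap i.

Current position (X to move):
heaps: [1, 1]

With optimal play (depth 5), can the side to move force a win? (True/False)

ply 1, X at (1,1) | h0:-1=-1→(0,1)*; h1:-1=-1→(1,0)
ply 2, O at (0,1) | h1:-1=+1→(0,0)*
ply 3: (0,0) is terminal -1 (X); from (1,1) depth 5

X winning at [(1,1)]: False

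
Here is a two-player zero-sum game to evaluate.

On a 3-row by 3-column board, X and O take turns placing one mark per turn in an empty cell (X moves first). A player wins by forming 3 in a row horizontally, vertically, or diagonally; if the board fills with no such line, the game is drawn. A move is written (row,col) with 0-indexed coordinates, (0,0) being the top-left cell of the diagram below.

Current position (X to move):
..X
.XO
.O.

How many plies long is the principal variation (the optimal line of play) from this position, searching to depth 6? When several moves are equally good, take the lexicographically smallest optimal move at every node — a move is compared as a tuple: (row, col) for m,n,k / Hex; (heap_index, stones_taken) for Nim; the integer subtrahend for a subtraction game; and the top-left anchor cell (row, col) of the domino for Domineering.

PV length from [..X/.XO/.O.]: 5 plies

[..X/.XO/.O.] X move#1: (0,0):+1/X.X/.XO/.O.*, (0,1):+1/.XX/.XO/.O., (1,0):+0/..X/XXO/.O., (2,0):+1/..X/.XO/XO., (2,2):+1/..X/.XO/.OX
[X.X/.XO/.O.] O move#2: (0,1):-1/XOX/.XO/.O.*, (1,0):-1/X.X/OXO/.O., (2,0):-1/X.X/.XO/OO., (2,2):-1/X.X/.XO/.OO
[XOX/.XO/.O.] X move#3: (1,0):+1/XOX/XXO/.O.*, (2,0):+1/XOX/.XO/XO., (2,2):+1/XOX/.XO/.OX
[XOX/XXO/.O.] O move#4: (2,0):-1/XOX/XXO/OO.*, (2,2):-1/XOX/XXO/.OO
[XOX/XXO/OO.] X move#5: (2,2):+1/XOX/XXO/OOX*
[XOX/XXO/OOX] end (terminal -1, O#6); searched ..X/.XO/.O. to 6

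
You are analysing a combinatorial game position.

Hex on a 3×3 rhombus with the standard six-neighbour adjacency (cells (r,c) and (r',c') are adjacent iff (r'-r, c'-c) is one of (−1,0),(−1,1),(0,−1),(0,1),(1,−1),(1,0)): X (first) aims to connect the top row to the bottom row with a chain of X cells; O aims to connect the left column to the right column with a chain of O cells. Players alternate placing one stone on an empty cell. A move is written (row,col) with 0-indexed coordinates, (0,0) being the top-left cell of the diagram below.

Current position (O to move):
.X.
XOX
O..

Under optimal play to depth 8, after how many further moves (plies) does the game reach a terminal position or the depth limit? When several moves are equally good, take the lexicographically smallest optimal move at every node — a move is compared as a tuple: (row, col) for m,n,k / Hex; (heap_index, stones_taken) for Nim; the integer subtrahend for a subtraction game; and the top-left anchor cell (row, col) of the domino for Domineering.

[.X./XOX/O..] O move#1: (0,0):-1/OX./XOX/O.., (0,2):+1/.XO/XOX/O..*, (2,1):+1/.X./XOX/OO., (2,2):+1/.X./XOX/O.O
[.XO/XOX/O..] end (terminal -1, X#2); searched .X./XOX/O.. to 8

PV length from [.X./XOX/O..]: 1 ply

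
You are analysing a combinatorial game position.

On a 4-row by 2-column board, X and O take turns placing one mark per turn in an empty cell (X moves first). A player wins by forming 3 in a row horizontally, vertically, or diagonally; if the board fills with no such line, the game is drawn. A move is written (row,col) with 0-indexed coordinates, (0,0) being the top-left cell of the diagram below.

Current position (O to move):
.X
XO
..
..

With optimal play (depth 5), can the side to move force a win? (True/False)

O winning at [.X/XO/../..]: False

ply 1, O at .X/XO/../.. | (0,0)=+0→OX/XO/../..*; (2,0)=+0→.X/XO/O./..; (2,1)=+0→.X/XO/.O/..; (3,0)=+0→.X/XO/../O.; (3,1)=+0→.X/XO/../.O
ply 2, X at OX/XO/../.. | (2,0)=+0→OX/XO/X./..*; (2,1)=+0→OX/XO/.X/..; (3,0)=+0→OX/XO/../X.; (3,1)=+0→OX/XO/../.X
ply 3, O at OX/XO/X./.. | (2,1)=-1→OX/XO/XO/..; (3,0)=+0→OX/XO/X./O.*; (3,1)=-1→OX/XO/X./.O
ply 4, X at OX/XO/X./O. | (2,1)=+0→OX/XO/XX/O.*; (3,1)=+0→OX/XO/X./OX
ply 5, O at OX/XO/XX/O. | (3,1)=+0→OX/XO/XX/OO*
ply 6: OX/XO/XX/OO is terminal +0 (X); from .X/XO/../.. depth 5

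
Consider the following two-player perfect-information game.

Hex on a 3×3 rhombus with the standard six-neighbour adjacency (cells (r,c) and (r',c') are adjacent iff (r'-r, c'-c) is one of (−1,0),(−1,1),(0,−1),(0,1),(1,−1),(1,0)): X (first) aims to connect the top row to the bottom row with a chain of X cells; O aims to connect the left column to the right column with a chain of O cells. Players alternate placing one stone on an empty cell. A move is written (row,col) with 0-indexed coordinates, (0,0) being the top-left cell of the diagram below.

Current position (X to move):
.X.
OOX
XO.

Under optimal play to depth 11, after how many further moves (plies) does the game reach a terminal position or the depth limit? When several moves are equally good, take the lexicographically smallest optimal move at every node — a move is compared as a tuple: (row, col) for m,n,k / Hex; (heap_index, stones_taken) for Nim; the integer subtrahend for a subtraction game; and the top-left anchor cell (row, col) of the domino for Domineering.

PV length from [.X./OOX/XO.]: 2 plies

[.X./OOX/XO.] X move#1: (0,0):-1/XX./OOX/XO.*, (0,2):-1/.XX/OOX/XO., (2,2):-1/.X./OOX/XOX
[XX./OOX/XO.] O move#2: (0,2):+1/XXO/OOX/XO.*, (2,2):+1/XX./OOX/XOO
[XXO/OOX/XO.] end (terminal -1, X#3); searched .X./OOX/XO. to 11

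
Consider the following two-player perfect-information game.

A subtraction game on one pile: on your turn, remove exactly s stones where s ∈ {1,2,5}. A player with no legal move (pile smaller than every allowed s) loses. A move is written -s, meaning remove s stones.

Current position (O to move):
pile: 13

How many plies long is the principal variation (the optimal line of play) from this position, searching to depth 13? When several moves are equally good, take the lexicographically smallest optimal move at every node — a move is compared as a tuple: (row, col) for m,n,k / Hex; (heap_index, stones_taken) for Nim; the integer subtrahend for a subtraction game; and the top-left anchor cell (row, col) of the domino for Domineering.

[13] O move#1: -1:+1/12*, -2:-1/11, -5:-1/8
[12] X move#2: -1:-1/11*, -2:-1/10, -5:-1/7
[11] O move#3: -1:-1/10, -2:+1/9*, -5:+1/6
[9] X move#4: -1:-1/8*, -2:-1/7, -5:-1/4
[8] O move#5: -1:-1/7, -2:+1/6*, -5:+1/3
[6] X move#6: -1:-1/5*, -2:-1/4, -5:-1/1
[5] O move#7: -1:-1/4, -2:+1/3*, -5:+1/0
[3] X move#8: -1:-1/2*, -2:-1/1
[2] O move#9: -1:-1/1, -2:+1/0*
[0] end (terminal -1, X#10); searched 13 to 13

PV length from [13]: 9 plies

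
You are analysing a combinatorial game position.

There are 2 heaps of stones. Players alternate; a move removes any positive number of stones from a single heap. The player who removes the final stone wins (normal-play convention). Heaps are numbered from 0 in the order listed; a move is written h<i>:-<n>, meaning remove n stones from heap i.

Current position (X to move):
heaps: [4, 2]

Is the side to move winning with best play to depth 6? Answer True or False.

X winning at [(4,2)]: True

[(4,2)] X move#1: h0:-1:-1/(3,2), h0:-2:+1/(2,2)*, h0:-3:-1/(1,2), h0:-4:-1/(0,2), h1:-1:-1/(4,1), h1:-2:-1/(4,0)
[(2,2)] O move#2: h0:-1:-1/(1,2)*, h0:-2:-1/(0,2), h1:-1:-1/(2,1), h1:-2:-1/(2,0)
[(1,2)] X move#3: h0:-1:-1/(0,2), h1:-1:+1/(1,1)*, h1:-2:-1/(1,0)
[(1,1)] O move#4: h0:-1:-1/(0,1)*, h1:-1:-1/(1,0)
[(0,1)] X move#5: h1:-1:+1/(0,0)*
[(0,0)] end (terminal -1, O#6); searched (4,2) to 6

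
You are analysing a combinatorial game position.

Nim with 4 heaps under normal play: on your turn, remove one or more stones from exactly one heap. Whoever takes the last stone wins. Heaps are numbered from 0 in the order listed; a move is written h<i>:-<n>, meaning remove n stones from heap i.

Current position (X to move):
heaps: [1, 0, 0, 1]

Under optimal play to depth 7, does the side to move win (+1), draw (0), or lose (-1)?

value((1,0,0,1), X) = -1

[(1,0,0,1)] X move#1: h0:-1:-1/(0,0,0,1)*, h3:-1:-1/(1,0,0,0)
[(0,0,0,1)] O move#2: h3:-1:+1/(0,0,0,0)*
[(0,0,0,0)] end (terminal -1, X#3); searched (1,0,0,1) to 7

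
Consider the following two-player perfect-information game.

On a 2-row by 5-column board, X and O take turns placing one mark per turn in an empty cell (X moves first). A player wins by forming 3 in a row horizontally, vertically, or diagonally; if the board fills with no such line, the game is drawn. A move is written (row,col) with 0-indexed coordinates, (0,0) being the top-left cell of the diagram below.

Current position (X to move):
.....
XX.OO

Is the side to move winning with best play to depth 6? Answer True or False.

p1 X@[...../XX.OO]: (0,0)[X..../XX.OO]-1 (0,1)[.X.../XX.OO]-1 (0,2)[..X../XX.OO]-1 (0,3)[...X./XX.OO]-1 (0,4)[....X/XX.OO]-1 (1,2)[...../XXXOO]+1*
p2 O@[...../XXXOO] terminal -1; root [...../XX.OO] d6

X winning at [...../XX.OO]: True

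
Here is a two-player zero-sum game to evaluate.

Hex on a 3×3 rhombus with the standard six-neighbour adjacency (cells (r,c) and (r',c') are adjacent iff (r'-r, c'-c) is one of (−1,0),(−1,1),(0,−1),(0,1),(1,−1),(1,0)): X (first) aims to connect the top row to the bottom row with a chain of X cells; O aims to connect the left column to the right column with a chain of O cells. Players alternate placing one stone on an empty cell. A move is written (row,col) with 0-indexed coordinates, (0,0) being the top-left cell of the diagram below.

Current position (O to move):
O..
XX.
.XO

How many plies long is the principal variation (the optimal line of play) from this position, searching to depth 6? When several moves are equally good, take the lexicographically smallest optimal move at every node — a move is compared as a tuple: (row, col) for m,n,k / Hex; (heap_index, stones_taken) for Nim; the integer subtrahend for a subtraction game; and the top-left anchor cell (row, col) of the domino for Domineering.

[O../XX./.XO] O move#1: (0,1):-1/OO./XX./.XO*, (0,2):-1/O.O/XX./.XO, (1,2):-1/O../XXO/.XO, (2,0):-1/O../XX./OXO
[OO./XX./.XO] X move#2: (0,2):+1/OOX/XX./.XO*, (1,2):-1/OO./XXX/.XO, (2,0):-1/OO./XX./XXO
[OOX/XX./.XO] end (terminal -1, O#3); searched O../XX./.XO to 6

PV length from [O../XX./.XO]: 2 plies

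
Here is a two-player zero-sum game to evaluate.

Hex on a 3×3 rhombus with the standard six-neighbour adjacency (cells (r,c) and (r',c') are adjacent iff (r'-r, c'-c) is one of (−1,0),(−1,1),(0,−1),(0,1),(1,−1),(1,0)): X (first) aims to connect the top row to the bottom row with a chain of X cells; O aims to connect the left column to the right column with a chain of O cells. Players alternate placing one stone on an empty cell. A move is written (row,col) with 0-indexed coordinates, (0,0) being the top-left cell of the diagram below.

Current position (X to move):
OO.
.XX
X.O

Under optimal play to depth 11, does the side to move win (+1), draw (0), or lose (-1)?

value(OO./.XX/X.O, X) = +1

ply 1, X at OO./.XX/X.O | (0,2)=+1→OOX/.XX/X.O*; (1,0)=-1→OO./XXX/X.O; (2,1)=-1→OO./.XX/XXO
ply 2: OOX/.XX/X.O is terminal -1 (O); from OO./.XX/X.O depth 11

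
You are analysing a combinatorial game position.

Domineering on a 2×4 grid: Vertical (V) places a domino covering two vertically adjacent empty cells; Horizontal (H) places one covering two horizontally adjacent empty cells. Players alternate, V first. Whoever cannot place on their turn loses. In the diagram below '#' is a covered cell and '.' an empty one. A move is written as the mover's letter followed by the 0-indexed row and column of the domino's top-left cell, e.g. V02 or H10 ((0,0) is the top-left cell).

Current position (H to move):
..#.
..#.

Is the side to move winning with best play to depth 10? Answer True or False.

H winning at [..#./..#.]: True

[..#./..#.] H move#1: H00:+1/###./..#.*, H10:+1/..#./###.
[###./..#.] V move#2: V03:-1/####/..##*
[####/..##] H move#3: H10:+1/####/####*
[####/####] end (terminal -1, V#4); searched ..#./..#. to 10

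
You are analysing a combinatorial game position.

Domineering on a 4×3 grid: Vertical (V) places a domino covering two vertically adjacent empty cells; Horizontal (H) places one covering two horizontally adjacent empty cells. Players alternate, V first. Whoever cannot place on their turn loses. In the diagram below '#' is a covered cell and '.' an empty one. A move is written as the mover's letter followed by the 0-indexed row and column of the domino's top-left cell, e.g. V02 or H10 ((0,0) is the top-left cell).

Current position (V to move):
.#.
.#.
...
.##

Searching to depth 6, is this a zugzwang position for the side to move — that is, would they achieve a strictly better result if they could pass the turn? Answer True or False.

zugzwang(.#./.#./.../.##, V) = False

p1 V@[.#./.#./.../.##]: V00[##./##./.../.##]+1* V02[.##/.##/.../.##]+1 V10[.#./##./#../.##]+1 V12[.#./.##/..#/.##]+1 V20[.#./.#./#../###]+1
p2 H@[##./##./.../.##]: H20[##./##./##./.##]-1* H21[##./##./.##/.##]-1
p3 V@[##./##./##./.##]: V02[###/###/##./.##]+1* V12[##./###/###/.##]+1
p4 H@[###/###/##./.##] terminal -1; root [.#./.#./.../.##] d6
pass branch (H moves first from the same position):
  | p1 H@[.#./.#./.../.##]: H20[.#./.#./##./.##]-1* H21[.#./.#./.##/.##]-1
  | p2 V@[.#./.#./##./.##]: V00[##./##./##./.##]+1* V02[.##/.##/##./.##]+1 V12[.#./.##/###/.##]+1
  | p3 H@[##./##./##./.##] terminal -1; root [.#./.#./.../.##] d6
V moving scores +1; V passing scores +1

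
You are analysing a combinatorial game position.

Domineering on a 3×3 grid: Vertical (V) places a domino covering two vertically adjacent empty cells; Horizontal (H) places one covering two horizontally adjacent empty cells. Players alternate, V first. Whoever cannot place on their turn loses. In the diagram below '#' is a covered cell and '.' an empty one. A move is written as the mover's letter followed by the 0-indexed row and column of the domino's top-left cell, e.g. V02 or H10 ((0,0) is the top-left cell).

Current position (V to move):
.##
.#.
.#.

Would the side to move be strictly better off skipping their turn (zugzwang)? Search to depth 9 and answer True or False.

zugzwang(.##/.#./.#., V) = False

ply 1, V at .##/.#./.#. | V00=+1→###/##./.#.*; V10=+1→.##/##./##.; V12=+1→.##/.##/.##
ply 2: ###/##./.#. is terminal -1 (H); from .##/.#./.#. depth 9
if V skipped the turn, H would face:
~ ply 1: .##/.#./.#. is terminal -1 (H); from .##/.#./.#. depth 9
compare (V): move=+1 vs pass=+1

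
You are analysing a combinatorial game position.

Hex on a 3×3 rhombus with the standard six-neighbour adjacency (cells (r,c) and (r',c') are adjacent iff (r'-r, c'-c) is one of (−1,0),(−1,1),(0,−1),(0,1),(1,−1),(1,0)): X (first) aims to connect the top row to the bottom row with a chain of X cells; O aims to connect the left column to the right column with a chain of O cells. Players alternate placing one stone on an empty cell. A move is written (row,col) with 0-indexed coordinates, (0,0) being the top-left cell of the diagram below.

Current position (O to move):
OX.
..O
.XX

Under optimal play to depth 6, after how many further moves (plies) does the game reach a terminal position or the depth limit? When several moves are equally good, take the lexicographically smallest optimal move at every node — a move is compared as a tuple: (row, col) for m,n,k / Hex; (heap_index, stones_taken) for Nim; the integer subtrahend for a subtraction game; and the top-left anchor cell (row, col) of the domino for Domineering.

PV length from [OX./..O/.XX]: 3 plies

[OX./..O/.XX] O move#1: (0,2):-1/OXO/..O/.XX, (1,0):-1/OX./O.O/.XX, (1,1):+1/OX./.OO/.XX*, (2,0):-1/OX./..O/OXX
[OX./.OO/.XX] X move#2: (0,2):-1/OXX/.OO/.XX*, (1,0):-1/OX./XOO/.XX, (2,0):-1/OX./.OO/XXX
[OXX/.OO/.XX] O move#3: (1,0):+1/OXX/OOO/.XX*, (2,0):+1/OXX/.OO/OXX
[OXX/OOO/.XX] end (terminal -1, X#4); searched OX./..O/.XX to 6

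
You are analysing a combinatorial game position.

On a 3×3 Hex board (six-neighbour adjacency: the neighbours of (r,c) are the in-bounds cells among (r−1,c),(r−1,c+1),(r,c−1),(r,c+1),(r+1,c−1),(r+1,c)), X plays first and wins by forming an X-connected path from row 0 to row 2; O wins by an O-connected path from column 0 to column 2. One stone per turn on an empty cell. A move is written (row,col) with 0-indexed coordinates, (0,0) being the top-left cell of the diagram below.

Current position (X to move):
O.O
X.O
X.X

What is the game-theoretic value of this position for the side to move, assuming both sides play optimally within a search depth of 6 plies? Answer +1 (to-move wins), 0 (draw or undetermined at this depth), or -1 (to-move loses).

value(O.O/X.O/X.X, X) = +1

[O.O/X.O/X.X] X move#1: (0,1):+1/OXO/X.O/X.X*, (1,1):-1/O.O/XXO/X.X, (2,1):-1/O.O/X.O/XXX
[OXO/X.O/X.X] end (terminal -1, O#2); searched O.O/X.O/X.X to 6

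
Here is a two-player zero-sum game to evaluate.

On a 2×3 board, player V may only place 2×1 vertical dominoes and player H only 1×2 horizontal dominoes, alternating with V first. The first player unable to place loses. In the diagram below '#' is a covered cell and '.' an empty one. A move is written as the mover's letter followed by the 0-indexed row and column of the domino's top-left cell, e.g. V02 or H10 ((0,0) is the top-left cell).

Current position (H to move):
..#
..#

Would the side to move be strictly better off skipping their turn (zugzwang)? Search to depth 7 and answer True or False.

ply 1, H at ..#/..# | H00=+1→###/..#*; H10=+1→..#/###
ply 2: ###/..# is terminal -1 (V); from ..#/..# depth 7
suppose H passes — search the same position with V to move:
pass> ply 1, V at ..#/..# | V00=+1→#.#/#.#*; V01=+1→.##/.##
pass> ply 2: #.#/#.# is terminal -1 (H); from ..#/..# depth 7
for H: play +1, pass -1

zugzwang(..#/..#, H) = False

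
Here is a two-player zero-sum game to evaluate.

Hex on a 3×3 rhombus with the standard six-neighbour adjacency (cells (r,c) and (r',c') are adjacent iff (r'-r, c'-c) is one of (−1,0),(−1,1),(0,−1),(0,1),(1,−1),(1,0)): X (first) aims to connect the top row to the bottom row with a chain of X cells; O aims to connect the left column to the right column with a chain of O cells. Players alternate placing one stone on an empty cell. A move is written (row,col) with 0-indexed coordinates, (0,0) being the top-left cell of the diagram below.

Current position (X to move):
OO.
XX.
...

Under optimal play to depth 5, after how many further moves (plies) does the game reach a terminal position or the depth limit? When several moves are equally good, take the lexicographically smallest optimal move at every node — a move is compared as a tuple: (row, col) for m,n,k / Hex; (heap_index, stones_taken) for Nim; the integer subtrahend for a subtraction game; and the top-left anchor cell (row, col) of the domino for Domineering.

ply 1, X at OO./XX./... | (0,2)=+1→OOX/XX./...*; (1,2)=-1→OO./XXX/...; (2,0)=-1→OO./XX./X..; (2,1)=-1→OO./XX./.X.; (2,2)=-1→OO./XX./..X
ply 2, O at OOX/XX./... | (1,2)=-1→OOX/XXO/...*; (2,0)=-1→OOX/XX./O..; (2,1)=-1→OOX/XX./.O.; (2,2)=-1→OOX/XX./..O
ply 3, X at OOX/XXO/... | (2,0)=+1→OOX/XXO/X..*; (2,1)=+1→OOX/XXO/.X.; (2,2)=+1→OOX/XXO/..X
ply 4: OOX/XXO/X.. is terminal -1 (O); from OO./XX./... depth 5

PV length from [OO./XX./...]: 3 plies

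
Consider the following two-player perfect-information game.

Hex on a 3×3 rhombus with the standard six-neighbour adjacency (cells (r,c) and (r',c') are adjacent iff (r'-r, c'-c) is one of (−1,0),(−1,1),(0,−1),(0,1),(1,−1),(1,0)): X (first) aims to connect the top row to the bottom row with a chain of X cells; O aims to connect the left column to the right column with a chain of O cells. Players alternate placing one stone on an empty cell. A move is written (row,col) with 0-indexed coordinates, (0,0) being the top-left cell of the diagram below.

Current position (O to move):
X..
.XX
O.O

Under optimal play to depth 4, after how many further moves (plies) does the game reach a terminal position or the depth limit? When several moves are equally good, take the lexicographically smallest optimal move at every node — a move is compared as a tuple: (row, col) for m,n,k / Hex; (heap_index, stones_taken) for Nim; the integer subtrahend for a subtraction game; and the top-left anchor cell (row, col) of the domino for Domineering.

ply 1, O at X../.XX/O.O | (0,1)=-1→XO./.XX/O.O; (0,2)=-1→X.O/.XX/O.O; (1,0)=-1→X../OXX/O.O; (2,1)=+1→X../.XX/OOO*
ply 2: X../.XX/OOO is terminal -1 (X); from X../.XX/O.O depth 4

PV length from [X../.XX/O.O]: 1 ply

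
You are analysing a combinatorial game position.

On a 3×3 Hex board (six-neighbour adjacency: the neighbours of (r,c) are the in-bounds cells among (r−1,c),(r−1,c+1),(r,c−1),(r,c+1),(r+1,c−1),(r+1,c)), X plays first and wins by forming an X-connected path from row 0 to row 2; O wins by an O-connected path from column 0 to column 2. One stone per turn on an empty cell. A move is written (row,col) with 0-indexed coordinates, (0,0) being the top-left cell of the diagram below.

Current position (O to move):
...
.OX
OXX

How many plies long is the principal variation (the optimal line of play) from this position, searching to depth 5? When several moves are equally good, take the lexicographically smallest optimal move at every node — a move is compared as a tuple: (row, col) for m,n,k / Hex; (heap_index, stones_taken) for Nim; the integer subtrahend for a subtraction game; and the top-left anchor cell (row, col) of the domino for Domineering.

PV length from [.../.OX/OXX]: 1 ply

ply 1, O at .../.OX/OXX | (0,0)=-1→O../.OX/OXX; (0,1)=-1→.O./.OX/OXX; (0,2)=+1→..O/.OX/OXX*; (1,0)=-1→.../OOX/OXX
ply 2: ..O/.OX/OXX is terminal -1 (X); from .../.OX/OXX depth 5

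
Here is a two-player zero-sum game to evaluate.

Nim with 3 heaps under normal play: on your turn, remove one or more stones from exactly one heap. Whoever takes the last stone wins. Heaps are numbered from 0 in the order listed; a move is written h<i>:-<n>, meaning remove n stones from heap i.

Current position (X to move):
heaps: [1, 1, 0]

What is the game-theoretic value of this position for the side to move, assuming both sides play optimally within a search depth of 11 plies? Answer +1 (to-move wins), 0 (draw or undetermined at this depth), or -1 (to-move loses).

value((1,1,0), X) = -1

[(1,1,0)] X move#1: h0:-1:-1/(0,1,0)*, h1:-1:-1/(1,0,0)
[(0,1,0)] O move#2: h1:-1:+1/(0,0,0)*
[(0,0,0)] end (terminal -1, X#3); searched (1,1,0) to 11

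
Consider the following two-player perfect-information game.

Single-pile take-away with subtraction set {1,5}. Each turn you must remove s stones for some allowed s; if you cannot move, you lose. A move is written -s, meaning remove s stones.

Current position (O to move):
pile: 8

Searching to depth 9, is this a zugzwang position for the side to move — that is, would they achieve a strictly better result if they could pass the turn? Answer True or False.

zugzwang(8, O) = True

[8] O move#1: -1:-1/7*, -5:-1/3
[7] X move#2: -1:+1/6*, -5:+1/2
[6] O move#3: -1:-1/5*, -5:-1/1
[5] X move#4: -1:+1/4*, -5:+1/0
[4] O move#5: -1:-1/3*
[3] X move#6: -1:+1/2*
[2] O move#7: -1:-1/1*
[1] X move#8: -1:+1/0*
[0] end (terminal -1, O#9); searched 8 to 9
if O skipped the turn, X would face:
~ [8] X move#1: -1:-1/7*, -5:-1/3
~ [7] O move#2: -1:+1/6*, -5:+1/2
~ [6] X move#3: -1:-1/5*, -5:-1/1
~ [5] O move#4: -1:+1/4*, -5:+1/0
~ [4] X move#5: -1:-1/3*
~ [3] O move#6: -1:+1/2*
~ [2] X move#7: -1:-1/1*
~ [1] O move#8: -1:+1/0*
~ [0] end (terminal -1, X#9); searched 8 to 9
compare (O): move=-1 vs pass=+1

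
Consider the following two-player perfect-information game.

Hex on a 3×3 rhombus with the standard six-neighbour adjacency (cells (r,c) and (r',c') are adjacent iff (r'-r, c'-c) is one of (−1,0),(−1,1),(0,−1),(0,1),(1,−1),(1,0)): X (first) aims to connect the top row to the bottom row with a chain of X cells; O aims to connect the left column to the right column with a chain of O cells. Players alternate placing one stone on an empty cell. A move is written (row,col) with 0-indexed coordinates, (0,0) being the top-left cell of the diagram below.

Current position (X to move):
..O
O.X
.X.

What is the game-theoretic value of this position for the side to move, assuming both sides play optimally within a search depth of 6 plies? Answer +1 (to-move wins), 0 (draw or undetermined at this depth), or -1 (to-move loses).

ply 1, X at ..O/O.X/.X. | (0,0)=-1→X.O/O.X/.X.*; (0,1)=-1→.XO/O.X/.X.; (1,1)=-1→..O/OXX/.X.; (2,0)=-1→..O/O.X/XX.; (2,2)=-1→..O/O.X/.XX
ply 2, O at X.O/O.X/.X. | (0,1)=+1→XOO/O.X/.X.*; (1,1)=+1→X.O/OOX/.X.; (2,0)=+1→X.O/O.X/OX.; (2,2)=+1→X.O/O.X/.XO
ply 3: XOO/O.X/.X. is terminal -1 (X); from ..O/O.X/.X. depth 6

value(..O/O.X/.X., X) = -1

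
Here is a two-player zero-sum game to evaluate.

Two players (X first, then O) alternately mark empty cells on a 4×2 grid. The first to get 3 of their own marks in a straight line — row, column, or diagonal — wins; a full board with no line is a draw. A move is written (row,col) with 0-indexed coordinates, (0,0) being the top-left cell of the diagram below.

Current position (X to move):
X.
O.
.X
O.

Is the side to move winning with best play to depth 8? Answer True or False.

X winning at [X./O./.X/O.]: False

ply 1, X at X./O./.X/O. | (0,1)=-1→XX/O./.X/O.; (1,1)=-1→X./OX/.X/O.; (2,0)=+0→X./O./XX/O.*; (3,1)=-1→X./O./.X/OX
ply 2, O at X./O./XX/O. | (0,1)=+0→XO/O./XX/O.*; (1,1)=+0→X./OO/XX/O.; (3,1)=+0→X./O./XX/OO
ply 3, X at XO/O./XX/O. | (1,1)=+0→XO/OX/XX/O.*; (3,1)=+0→XO/O./XX/OX
ply 4, O at XO/OX/XX/O. | (3,1)=+0→XO/OX/XX/OO*
ply 5: XO/OX/XX/OO is terminal +0 (X); from X./O./.X/O. depth 8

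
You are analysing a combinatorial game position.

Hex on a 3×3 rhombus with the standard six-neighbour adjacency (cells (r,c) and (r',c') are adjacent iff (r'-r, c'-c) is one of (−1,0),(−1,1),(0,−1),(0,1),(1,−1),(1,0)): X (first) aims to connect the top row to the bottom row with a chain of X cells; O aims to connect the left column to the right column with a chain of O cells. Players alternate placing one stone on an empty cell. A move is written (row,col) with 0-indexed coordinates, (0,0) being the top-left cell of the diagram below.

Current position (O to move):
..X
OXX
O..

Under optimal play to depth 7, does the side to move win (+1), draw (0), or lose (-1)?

value(..X/OXX/O.., O) = -1

p1 O@[..X/OXX/O..]: (0,0)[O.X/OXX/O..]-1* (0,1)[.OX/OXX/O..]-1 (2,1)[..X/OXX/OO.]-1 (2,2)[..X/OXX/O.O]-1
p2 X@[O.X/OXX/O..]: (0,1)[OXX/OXX/O..]+1* (2,1)[O.X/OXX/OX.]+1 (2,2)[O.X/OXX/O.X]+1
p3 O@[OXX/OXX/O..]: (2,1)[OXX/OXX/OO.]-1* (2,2)[OXX/OXX/O.O]-1
p4 X@[OXX/OXX/OO.]: (2,2)[OXX/OXX/OOX]+1*
p5 O@[OXX/OXX/OOX] terminal -1; root [..X/OXX/O..] d7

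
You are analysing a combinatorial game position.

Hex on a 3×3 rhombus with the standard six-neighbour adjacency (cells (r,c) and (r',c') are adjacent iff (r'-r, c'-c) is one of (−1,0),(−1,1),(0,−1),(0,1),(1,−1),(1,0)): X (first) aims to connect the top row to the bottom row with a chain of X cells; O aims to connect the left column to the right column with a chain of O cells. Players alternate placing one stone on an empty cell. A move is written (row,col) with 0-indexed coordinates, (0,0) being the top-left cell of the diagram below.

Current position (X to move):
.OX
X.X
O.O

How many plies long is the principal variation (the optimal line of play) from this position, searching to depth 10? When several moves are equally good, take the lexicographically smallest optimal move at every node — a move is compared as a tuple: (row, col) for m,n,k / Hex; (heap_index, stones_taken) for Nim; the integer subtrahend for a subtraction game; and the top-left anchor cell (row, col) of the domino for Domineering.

PV length from [.OX/X.X/O.O]: 1 ply

p1 X@[.OX/X.X/O.O]: (0,0)[XOX/X.X/O.O]-1 (1,1)[.OX/XXX/O.O]-1 (2,1)[.OX/X.X/OXO]+1*
p2 O@[.OX/X.X/OXO] terminal -1; root [.OX/X.X/O.O] d10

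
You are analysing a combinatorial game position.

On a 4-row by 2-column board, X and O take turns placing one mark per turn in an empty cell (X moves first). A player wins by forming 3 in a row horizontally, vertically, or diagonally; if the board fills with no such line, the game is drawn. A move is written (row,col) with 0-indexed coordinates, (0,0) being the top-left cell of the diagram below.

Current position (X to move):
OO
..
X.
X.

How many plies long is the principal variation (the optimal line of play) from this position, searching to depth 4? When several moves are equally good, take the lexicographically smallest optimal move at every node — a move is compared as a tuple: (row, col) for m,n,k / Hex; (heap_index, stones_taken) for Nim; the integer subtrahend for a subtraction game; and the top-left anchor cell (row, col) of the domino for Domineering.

p1 X@[OO/../X./X.]: (1,0)[OO/X./X./X.]+1* (1,1)[OO/.X/X./X.]+0 (2,1)[OO/../XX/X.]+0 (3,1)[OO/../X./XX]+0
p2 O@[OO/X./X./X.] terminal -1; root [OO/../X./X.] d4

PV length from [OO/../X./X.]: 1 ply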